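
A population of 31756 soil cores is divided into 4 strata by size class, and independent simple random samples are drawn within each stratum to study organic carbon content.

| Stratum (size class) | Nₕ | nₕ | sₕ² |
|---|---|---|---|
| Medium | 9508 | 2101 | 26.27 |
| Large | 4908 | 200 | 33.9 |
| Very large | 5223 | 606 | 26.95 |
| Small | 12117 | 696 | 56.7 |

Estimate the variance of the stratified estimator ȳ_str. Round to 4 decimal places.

Var(ȳ_str) = Σₕ Wₕ²(1 − fₕ)sₕ²/nₕ with Wₕ = Nₕ/N, N = 31756.
Medium: Wₕ = 0.29940799; term = 0.29940799²·(1 − 0.22097181)·26.27/2101 = 8.7320045 × 10^-4.
Large: Wₕ = 0.15455347; term = 0.15455347²·(1 − 0.04074980)·33.9/200 = 0.0038838203.
Very large: Wₕ = 0.16447286; term = 0.16447286²·(1 − 0.11602527)·26.95/606 = 0.0010634436.
Small: Wₕ = 0.38156569; term = 0.38156569²·(1 − 0.05743996)·56.7/696 = 0.011179477.
Sum = 0.016999941.

0.0170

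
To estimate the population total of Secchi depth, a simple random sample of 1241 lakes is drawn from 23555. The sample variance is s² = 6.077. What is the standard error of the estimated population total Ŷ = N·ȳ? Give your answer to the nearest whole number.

1604

Var(Ŷ) = N²·Var(ȳ) = N²·(1 − n/N)·s²/n.
f = 1241/23555 = 0.05268520; Var(ȳ) = 0.94731480·6.077/1241 = 0.0046388654.
Var(Ŷ) = 23555² · 0.0046388654 = 2.5738189 × 10^6.
SE(Ŷ) = √(2.5738189 × 10^6) = 1604.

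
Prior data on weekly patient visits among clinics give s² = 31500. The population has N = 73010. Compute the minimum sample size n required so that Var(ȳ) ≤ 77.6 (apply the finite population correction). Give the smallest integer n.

Without fpc, n₀ = s²/D = 31500/77.6 = 405.9278.
With fpc, (1 − n/N)·s²/n ≤ D requires n ≥ n₀/(1 + n₀/N) = 405.9278/(1 + 405.9278/73010) = 403.6834.
Rounding up, n = 404.

404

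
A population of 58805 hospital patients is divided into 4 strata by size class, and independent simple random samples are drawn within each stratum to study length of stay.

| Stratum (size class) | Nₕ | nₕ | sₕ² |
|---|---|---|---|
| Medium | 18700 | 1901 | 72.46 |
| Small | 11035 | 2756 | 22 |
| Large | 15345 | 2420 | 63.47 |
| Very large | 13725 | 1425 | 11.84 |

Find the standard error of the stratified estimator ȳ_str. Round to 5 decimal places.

Var(ȳ_str) = Σₕ Wₕ²(1 − fₕ)sₕ²/nₕ with Wₕ = Nₕ/N, N = 58805.
Medium: Wₕ = 0.31800017; term = 0.31800017²·(1 − 0.10165775)·72.46/1901 = 0.003462683.
Small: Wₕ = 0.18765411; term = 0.18765411²·(1 − 0.24975079)·22/2756 = 2.1089446 × 10^-4.
Large: Wₕ = 0.26094720; term = 0.26094720²·(1 − 0.15770609)·63.47/2420 = 0.0015042571.
Very large: Wₕ = 0.23339852; term = 0.23339852²·(1 − 0.10382514)·11.84/1425 = 4.0562601 × 10^-4.
Sum = 0.0055834606.
SE = √(0.0055834606) = 0.07472.

0.07472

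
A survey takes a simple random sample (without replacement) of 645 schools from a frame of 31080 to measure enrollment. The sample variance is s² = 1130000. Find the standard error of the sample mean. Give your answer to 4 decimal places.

Under SRS without replacement, Var(ȳ) = (1 − f)·s²/n with f = n/N = 645/31080 = 0.02075290.
Var(ȳ) = (1 − 0.02075290)·1130000/645 = 0.97924710·1751.938 = 1715.5802.
SE(ȳ) = √(1715.5802) = 41.4196.

41.4196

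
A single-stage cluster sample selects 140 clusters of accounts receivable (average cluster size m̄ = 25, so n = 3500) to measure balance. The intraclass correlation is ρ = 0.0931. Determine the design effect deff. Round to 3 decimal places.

3.234

deff = 1 + (25 − 1)·0.0931 = 1 + 2.2344 = 3.2344.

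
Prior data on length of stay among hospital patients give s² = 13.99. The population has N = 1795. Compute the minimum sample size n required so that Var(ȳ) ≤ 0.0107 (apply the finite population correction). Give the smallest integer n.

Without fpc, n₀ = s²/D = 13.99/0.0107 = 1307.4766.
With fpc, (1 − n/N)·s²/n ≤ D requires n ≥ n₀/(1 + n₀/N) = 1307.4766/(1 + 1307.4766/1795) = 756.4668.
Rounding up, n = 757.

757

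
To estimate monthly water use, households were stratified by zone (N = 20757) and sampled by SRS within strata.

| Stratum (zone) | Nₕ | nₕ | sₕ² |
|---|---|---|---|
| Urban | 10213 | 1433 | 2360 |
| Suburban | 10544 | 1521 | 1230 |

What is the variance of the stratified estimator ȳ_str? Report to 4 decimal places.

0.5213

Var(ȳ_str) = Σₕ Wₕ²(1 − fₕ)sₕ²/nₕ with Wₕ = Nₕ/N, N = 20757.
Urban: Wₕ = 0.49202679; term = 0.49202679²·(1 − 0.14031137)·2360/1433 = 0.34275555.
Suburban: Wₕ = 0.50797321; term = 0.50797321²·(1 − 0.14425266)·1230/1521 = 0.17856777.
Sum = 0.52132332.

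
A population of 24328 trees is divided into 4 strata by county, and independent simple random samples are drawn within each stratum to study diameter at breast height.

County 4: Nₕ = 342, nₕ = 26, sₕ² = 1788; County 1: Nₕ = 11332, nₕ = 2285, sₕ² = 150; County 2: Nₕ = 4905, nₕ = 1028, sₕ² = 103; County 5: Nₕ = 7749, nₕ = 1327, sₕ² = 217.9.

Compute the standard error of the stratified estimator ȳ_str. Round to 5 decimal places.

0.20237

Var(ȳ_str) = Σₕ Wₕ²(1 − fₕ)sₕ²/nₕ with Wₕ = Nₕ/N, N = 24328.
County 4: Wₕ = 0.01405788; term = 0.01405788²·(1 − 0.07602339)·1788/26 = 0.01255725.
County 1: Wₕ = 0.46580072; term = 0.46580072²·(1 − 0.20164137)·150/2285 = 0.011371124.
County 2: Wₕ = 0.20161953; term = 0.20161953²·(1 − 0.20958206)·103/1028 = 0.0032193345.
County 5: Wₕ = 0.31852187; term = 0.31852187²·(1 − 0.17124790)·217.9/1327 = 0.013806686.
Sum = 0.040954395.
SE = √(0.040954395) = 0.20237.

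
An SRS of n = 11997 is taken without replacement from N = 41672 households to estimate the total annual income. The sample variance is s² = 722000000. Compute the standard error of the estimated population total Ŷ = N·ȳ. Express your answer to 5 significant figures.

Var(Ŷ) = N²·Var(ȳ) = N²·(1 − n/N)·s²/n.
f = 11997/41672 = 0.28789115; Var(ȳ) = 0.71210885·722000000/11997 = 42855.93.
Var(Ŷ) = 41672² · 42855.93 = 7.4421705 × 10^13.
SE(Ŷ) = √(7.4421705 × 10^13) = 8.6268 × 10^6.

8.6268 × 10^6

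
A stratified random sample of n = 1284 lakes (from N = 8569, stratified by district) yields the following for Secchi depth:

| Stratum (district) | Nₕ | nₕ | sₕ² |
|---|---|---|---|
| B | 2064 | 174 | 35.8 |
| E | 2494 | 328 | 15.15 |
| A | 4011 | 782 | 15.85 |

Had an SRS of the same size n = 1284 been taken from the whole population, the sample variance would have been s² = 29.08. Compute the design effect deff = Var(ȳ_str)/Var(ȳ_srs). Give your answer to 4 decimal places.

0.9299

Var(ȳ_str) = Σ Wₕ²(1−fₕ)sₕ²/nₕ with Wₕ = Nₕ/8569:
  B: (2064/8569)²·(1−174/2064)·35.8/174 = 0.010930625
  E: (2494/8569)²·(1−328/2494)·15.15/328 = 0.0033980785
  A: (4011/8569)²·(1−782/4011)·15.85/782 = 0.0035750567
  → Var(ȳ_str) = 0.01790376.
Var(ȳ_srs) = (1 − 1284/8569)·29.08/1284 = 0.019254347.
deff = 0.01790376 / 0.019254347 = 0.9299.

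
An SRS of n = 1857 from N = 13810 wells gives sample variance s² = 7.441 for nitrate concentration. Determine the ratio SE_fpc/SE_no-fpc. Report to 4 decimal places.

f = n/N = 1857/13810 = 0.13446778.
SE_no-fpc = √(s²/n) = 0.063300873; SE_fpc = √((1−f)s²/n) = 0.058891324.
Ratio = √(1−f) = 0.93033984.

0.9303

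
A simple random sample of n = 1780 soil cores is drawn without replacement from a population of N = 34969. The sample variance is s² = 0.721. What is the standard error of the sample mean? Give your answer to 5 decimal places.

0.01961

Under SRS without replacement, Var(ȳ) = (1 − f)·s²/n with f = n/N = 1780/34969 = 0.05090223.
Var(ȳ) = (1 − 0.05090223)·0.721/1780 = 0.94909777·4.0505618 × 10^-4 = 3.8443792 × 10^-4.
SE(ȳ) = √(3.8443792 × 10^-4) = 0.01961.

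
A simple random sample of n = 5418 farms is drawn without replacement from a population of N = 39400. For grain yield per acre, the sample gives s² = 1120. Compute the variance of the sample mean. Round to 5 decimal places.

0.17829

Under SRS without replacement, Var(ȳ) = (1 − f)·s²/n with f = n/N = 5418/39400 = 0.13751269.
Var(ȳ) = (1 − 0.13751269)·1120/5418 = 0.86248731·0.20671835 = 0.17829195.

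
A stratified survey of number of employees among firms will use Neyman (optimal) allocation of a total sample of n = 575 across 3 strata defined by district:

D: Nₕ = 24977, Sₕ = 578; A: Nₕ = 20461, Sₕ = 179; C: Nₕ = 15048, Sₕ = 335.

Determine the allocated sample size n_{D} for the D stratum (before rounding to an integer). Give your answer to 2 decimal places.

358.73

Neyman allocation: nₕ = n·NₕSₕ / Σⱼ NⱼSⱼ.
Σ NⱼSⱼ = 24977·578 + 20461·179 + 15048·335 = 2.3140305 × 10^7.
n_{D} = 575·24977·578 / (2.3140305 × 10^7) = 358.73.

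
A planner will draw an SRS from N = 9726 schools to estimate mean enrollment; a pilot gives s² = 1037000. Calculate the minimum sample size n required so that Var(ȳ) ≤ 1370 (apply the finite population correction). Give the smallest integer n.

Without fpc, n₀ = s²/D = 1037000/1370 = 756.9343.
With fpc, (1 − n/N)·s²/n ≤ D requires n ≥ n₀/(1 + n₀/N) = 756.9343/(1 + 756.9343/9726) = 702.2788.
Rounding up, n = 703.

703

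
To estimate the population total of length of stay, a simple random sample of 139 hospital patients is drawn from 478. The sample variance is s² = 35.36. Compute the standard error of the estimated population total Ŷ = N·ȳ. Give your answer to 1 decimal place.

203.0

Var(Ŷ) = N²·Var(ȳ) = N²·(1 − n/N)·s²/n.
f = 139/478 = 0.29079498; Var(ȳ) = 0.70920502·35.36/139 = 0.18041359.
Var(Ŷ) = 478² · 0.18041359 = 41221.619.
SE(Ŷ) = √(41221.619) = 203.0.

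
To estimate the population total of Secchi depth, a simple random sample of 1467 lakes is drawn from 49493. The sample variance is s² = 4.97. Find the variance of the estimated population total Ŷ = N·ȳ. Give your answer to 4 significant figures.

8.053 × 10^6

Var(Ŷ) = N²·Var(ȳ) = N²·(1 − n/N)·s²/n.
f = 1467/49493 = 0.02964056; Var(ȳ) = 0.97035944·4.97/1467 = 0.0032874482.
Var(Ŷ) = 49493² · 0.0032874482 = 8.0527919 × 10^6.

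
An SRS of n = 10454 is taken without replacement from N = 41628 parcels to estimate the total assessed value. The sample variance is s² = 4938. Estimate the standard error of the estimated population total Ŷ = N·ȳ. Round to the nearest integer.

Var(Ŷ) = N²·Var(ȳ) = N²·(1 − n/N)·s²/n.
f = 10454/41628 = 0.25112905; Var(ȳ) = 0.74887095·4938/10454 = 0.353733.
Var(Ŷ) = 41628² · 0.353733 = 6.1298051 × 10^8.
SE(Ŷ) = √(6.1298051 × 10^8) = 24758.

24758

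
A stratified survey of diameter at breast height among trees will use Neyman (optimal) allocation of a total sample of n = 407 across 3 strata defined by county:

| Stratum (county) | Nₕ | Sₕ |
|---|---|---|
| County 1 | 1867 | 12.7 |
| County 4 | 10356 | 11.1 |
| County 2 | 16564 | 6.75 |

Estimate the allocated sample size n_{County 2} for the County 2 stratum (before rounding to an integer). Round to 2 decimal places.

181.68

Neyman allocation: nₕ = n·NₕSₕ / Σⱼ NⱼSⱼ.
Σ NⱼSⱼ = 1867·12.7 + 10356·11.1 + 16564·6.75 = 250469.5.
n_{County 2} = 407·16564·6.75 / 250469.5 = 181.68.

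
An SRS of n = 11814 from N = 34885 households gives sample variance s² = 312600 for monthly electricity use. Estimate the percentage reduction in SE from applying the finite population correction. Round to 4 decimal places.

f = n/N = 11814/34885 = 0.33865558.
SE_no-fpc = √(s²/n) = 5.1439413; SE_fpc = √((1−f)s²/n) = 4.1832118.
Ratio = √(1−f) = 0.81323085. Reduction = 100·(1 − 0.81323085) = 18.6769%.

18.6769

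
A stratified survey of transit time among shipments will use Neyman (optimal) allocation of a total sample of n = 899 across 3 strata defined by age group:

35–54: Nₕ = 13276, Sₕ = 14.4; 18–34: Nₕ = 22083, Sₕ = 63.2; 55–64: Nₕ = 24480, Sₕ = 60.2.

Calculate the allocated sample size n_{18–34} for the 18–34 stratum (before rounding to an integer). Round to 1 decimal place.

Neyman allocation: nₕ = n·NₕSₕ / Σⱼ NⱼSⱼ.
Σ NⱼSⱼ = 13276·14.4 + 22083·63.2 + 24480·60.2 = 3.060516 × 10^6.
n_{18–34} = 899·22083·63.2 / (3.060516 × 10^6) = 410.0.

410.0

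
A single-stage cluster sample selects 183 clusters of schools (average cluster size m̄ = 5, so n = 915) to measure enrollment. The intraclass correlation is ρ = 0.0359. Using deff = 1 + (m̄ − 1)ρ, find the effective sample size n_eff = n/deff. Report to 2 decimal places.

800.10

deff = 1 + (5 − 1)·0.0359 = 1 + 0.1436 = 1.1436.
n_eff = 915 / 1.1436 = 800.10.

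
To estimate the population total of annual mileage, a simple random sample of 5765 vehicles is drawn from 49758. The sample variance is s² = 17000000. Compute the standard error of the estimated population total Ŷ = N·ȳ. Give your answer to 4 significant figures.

2.541 × 10^6

Var(Ŷ) = N²·Var(ȳ) = N²·(1 − n/N)·s²/n.
f = 5765/49758 = 0.11586077; Var(ȳ) = 0.88413923·17000000/5765 = 2607.1755.
Var(Ŷ) = 49758² · 2607.1755 = 6.4549978 × 10^12.
SE(Ŷ) = √(6.4549978 × 10^12) = 2.541 × 10^6.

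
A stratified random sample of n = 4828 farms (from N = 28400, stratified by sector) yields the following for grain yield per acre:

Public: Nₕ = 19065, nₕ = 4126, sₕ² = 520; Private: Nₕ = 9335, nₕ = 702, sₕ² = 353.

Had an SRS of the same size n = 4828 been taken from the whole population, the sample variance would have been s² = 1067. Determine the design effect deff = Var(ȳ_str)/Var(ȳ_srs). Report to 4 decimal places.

Var(ȳ_str) = Σ Wₕ²(1−fₕ)sₕ²/nₕ with Wₕ = Nₕ/28400:
  Public: (19065/28400)²·(1−4126/19065)·520/4126 = 0.044503665
  Private: (9335/28400)²·(1−702/9335)·353/702 = 0.050243163
  → Var(ȳ_str) = 0.094746828.
Var(ȳ_srs) = (1 − 4828/28400)·1067/4828 = 0.18343206.
deff = 0.094746828 / 0.18343206 = 0.5165.

0.5165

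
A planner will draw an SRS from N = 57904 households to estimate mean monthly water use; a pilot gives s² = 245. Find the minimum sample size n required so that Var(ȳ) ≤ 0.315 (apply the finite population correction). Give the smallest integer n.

Without fpc, n₀ = s²/D = 245/0.315 = 777.7778.
With fpc, (1 − n/N)·s²/n ≤ D requires n ≥ n₀/(1 + n₀/N) = 777.7778/(1 + 777.7778/57904) = 767.4690.
Rounding up, n = 768.

768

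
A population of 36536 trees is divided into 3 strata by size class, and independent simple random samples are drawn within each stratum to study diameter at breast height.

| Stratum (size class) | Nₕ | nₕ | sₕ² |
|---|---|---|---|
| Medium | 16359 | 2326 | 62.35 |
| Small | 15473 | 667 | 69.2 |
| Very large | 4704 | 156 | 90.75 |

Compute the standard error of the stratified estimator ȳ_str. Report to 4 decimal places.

Var(ȳ_str) = Σₕ Wₕ²(1 − fₕ)sₕ²/nₕ with Wₕ = Nₕ/N, N = 36536.
Medium: Wₕ = 0.44775016; term = 0.44775016²·(1 − 0.14218473)·62.35/2326 = 0.0046099056.
Small: Wₕ = 0.42350011; term = 0.42350011²·(1 − 0.04310735)·69.2/667 = 0.017805351.
Very large: Wₕ = 0.12874973; term = 0.12874973²·(1 − 0.03316327)·90.75/156 = 0.0093232602.
Sum = 0.031738517.
SE = √(0.031738517) = 0.1782.

0.1782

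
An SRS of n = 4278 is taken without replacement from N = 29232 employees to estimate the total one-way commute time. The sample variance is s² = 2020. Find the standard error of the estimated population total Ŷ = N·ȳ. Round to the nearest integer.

Var(Ŷ) = N²·Var(ȳ) = N²·(1 − n/N)·s²/n.
f = 4278/29232 = 0.14634647; Var(ȳ) = 0.85365353·2020/4278 = 0.40308091.
Var(Ŷ) = 29232² · 0.40308091 = 3.444366 × 10^8.
SE(Ŷ) = √(3.444366 × 10^8) = 18559.

18559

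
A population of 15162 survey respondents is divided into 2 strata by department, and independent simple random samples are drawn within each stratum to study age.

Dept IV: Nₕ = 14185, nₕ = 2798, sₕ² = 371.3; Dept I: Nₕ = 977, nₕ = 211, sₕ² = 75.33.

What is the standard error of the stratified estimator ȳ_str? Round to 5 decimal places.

0.30725

Var(ȳ_str) = Σₕ Wₕ²(1 − fₕ)sₕ²/nₕ with Wₕ = Nₕ/N, N = 15162.
Dept IV: Wₕ = 0.93556259; term = 0.93556259²·(1 − 0.19725062)·371.3/2798 = 0.09324014.
Dept I: Wₕ = 0.06443741; term = 0.06443741²·(1 − 0.21596725)·75.33/211 = 0.0011622401.
Sum = 0.09440238.
SE = √(0.09440238) = 0.30725.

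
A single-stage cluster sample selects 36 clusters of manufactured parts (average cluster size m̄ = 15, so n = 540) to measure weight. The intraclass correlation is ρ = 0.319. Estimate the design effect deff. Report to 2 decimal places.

deff = 1 + (15 − 1)·0.319 = 1 + 4.466 = 5.466.

5.47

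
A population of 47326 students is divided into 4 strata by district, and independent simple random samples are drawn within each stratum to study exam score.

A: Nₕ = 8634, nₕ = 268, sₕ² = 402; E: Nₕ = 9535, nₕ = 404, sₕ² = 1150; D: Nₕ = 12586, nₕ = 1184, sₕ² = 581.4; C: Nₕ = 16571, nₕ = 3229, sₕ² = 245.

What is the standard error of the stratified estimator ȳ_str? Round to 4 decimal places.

0.4449

Var(ȳ_str) = Σₕ Wₕ²(1 − fₕ)sₕ²/nₕ with Wₕ = Nₕ/N, N = 47326.
A: Wₕ = 0.18243672; term = 0.18243672²·(1 − 0.03104007)·402/268 = 0.048375065.
E: Wₕ = 0.20147488; term = 0.20147488²·(1 − 0.04237021)·1150/404 = 0.11065115.
D: Wₕ = 0.26594261; term = 0.26594261²·(1 − 0.09407278)·581.4/1184 = 0.031462447.
C: Wₕ = 0.35014580; term = 0.35014580²·(1 − 0.19485849)·245/3229 = 0.0074897633.
Sum = 0.19797843.
SE = √(0.19797843) = 0.4449.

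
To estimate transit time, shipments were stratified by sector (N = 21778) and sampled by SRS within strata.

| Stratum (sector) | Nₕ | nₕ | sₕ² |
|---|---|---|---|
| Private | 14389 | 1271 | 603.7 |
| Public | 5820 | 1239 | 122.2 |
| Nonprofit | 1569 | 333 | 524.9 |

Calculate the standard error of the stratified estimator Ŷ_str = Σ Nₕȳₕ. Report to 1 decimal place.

Var(Ŷ_str) = Σₕ Nₕ²(1 − fₕ)sₕ²/nₕ.
Private: 14389²·(1 − 1271/14389)·603.7/1271 = 8.9654866 × 10^7.
Public: 5820²·(1 − 1239/5820)·122.2/1239 = 2.6295606 × 10^6.
Nonprofit: 1569²·(1 − 333/1569)·524.9/333 = 3.0568474 × 10^6.
Sum = 9.5341274 × 10^7.
SE = √(9.5341274 × 10^7) = 9764.3.

9764.3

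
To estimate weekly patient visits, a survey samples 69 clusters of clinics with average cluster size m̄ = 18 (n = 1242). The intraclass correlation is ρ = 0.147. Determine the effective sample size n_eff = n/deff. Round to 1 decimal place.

355.0

deff = 1 + (18 − 1)·0.147 = 1 + 2.499 = 3.499.
n_eff = 1242 / 3.499 = 355.0.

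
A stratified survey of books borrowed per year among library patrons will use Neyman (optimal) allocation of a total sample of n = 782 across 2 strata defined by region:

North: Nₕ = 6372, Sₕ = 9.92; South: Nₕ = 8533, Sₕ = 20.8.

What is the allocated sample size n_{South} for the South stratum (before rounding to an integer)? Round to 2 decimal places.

576.64

Neyman allocation: nₕ = n·NₕSₕ / Σⱼ NⱼSⱼ.
Σ NⱼSⱼ = 6372·9.92 + 8533·20.8 = 240696.64.
n_{South} = 782·8533·20.8 / 240696.64 = 576.64.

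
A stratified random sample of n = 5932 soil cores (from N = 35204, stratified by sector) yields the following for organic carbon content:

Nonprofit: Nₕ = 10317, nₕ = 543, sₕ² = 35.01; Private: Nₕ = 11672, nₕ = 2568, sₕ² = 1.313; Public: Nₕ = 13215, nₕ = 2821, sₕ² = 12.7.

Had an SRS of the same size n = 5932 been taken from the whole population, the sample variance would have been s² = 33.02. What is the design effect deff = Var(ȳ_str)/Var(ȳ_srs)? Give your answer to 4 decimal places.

Var(ȳ_str) = Σ Wₕ²(1−fₕ)sₕ²/nₕ with Wₕ = Nₕ/35204:
  Nonprofit: (10317/35204)²·(1−543/10317)·35.01/543 = 0.0052460693
  Private: (11672/35204)²·(1−2568/11672)·1.313/2568 = 4.383926 × 10^-5
  Public: (13215/35204)²·(1−2821/13215)·12.7/2821 = 4.9896087 × 10^-4
  → Var(ȳ_str) = 0.0057888694.
Var(ȳ_srs) = (1 − 5932/35204)·33.02/5932 = 0.0046284578.
deff = 0.0057888694 / 0.0046284578 = 1.2507.

1.2507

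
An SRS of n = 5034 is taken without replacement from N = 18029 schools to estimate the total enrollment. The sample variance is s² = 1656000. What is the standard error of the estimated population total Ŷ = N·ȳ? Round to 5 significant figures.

277620

Var(Ŷ) = N²·Var(ȳ) = N²·(1 − n/N)·s²/n.
f = 5034/18029 = 0.27921682; Var(ȳ) = 0.72078318·1656000/5034 = 237.11104.
Var(Ŷ) = 18029² · 237.11104 = 7.707172 × 10^10.
SE(Ŷ) = √(7.707172 × 10^10) = 277620.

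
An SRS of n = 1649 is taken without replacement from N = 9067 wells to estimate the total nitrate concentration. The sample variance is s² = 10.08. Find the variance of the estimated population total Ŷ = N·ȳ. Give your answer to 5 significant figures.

411140

Var(Ŷ) = N²·Var(ȳ) = N²·(1 − n/N)·s²/n.
f = 1649/9067 = 0.18186831; Var(ȳ) = 0.81813169·10.08/1649 = 0.0050010718.
Var(Ŷ) = 9067² · 0.0050010718 = 411140.56.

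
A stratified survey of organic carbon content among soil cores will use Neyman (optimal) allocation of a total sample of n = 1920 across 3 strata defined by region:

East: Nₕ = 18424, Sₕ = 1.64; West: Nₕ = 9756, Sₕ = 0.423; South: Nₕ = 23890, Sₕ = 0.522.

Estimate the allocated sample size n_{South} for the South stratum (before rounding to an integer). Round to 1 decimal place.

511.5

Neyman allocation: nₕ = n·NₕSₕ / Σⱼ NⱼSⱼ.
Σ NⱼSⱼ = 18424·1.64 + 9756·0.423 + 23890·0.522 = 46812.728.
n_{South} = 1920·23890·0.522 / 46812.728 = 511.5.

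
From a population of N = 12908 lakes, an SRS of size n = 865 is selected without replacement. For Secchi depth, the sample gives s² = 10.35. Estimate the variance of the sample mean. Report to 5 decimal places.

0.01116

Under SRS without replacement, Var(ȳ) = (1 − f)·s²/n with f = n/N = 865/12908 = 0.06701271.
Var(ȳ) = (1 − 0.06701271)·10.35/865 = 0.93298729·0.011965318 = 0.01116349.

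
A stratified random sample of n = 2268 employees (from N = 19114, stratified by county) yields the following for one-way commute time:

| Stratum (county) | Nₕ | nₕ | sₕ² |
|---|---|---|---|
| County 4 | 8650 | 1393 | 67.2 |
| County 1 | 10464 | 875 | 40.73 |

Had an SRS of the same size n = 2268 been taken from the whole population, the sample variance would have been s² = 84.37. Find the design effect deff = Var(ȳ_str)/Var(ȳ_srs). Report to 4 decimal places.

0.6427

Var(ȳ_str) = Σ Wₕ²(1−fₕ)sₕ²/nₕ with Wₕ = Nₕ/19114:
  County 4: (8650/19114)²·(1−1393/8650)·67.2/1393 = 0.0082887344
  County 1: (10464/19114)²·(1−875/10464)·40.73/875 = 0.01278422
  → Var(ȳ_str) = 0.021072954.
Var(ȳ_srs) = (1 − 2268/19114)·84.37/2268 = 0.032786134.
deff = 0.021072954 / 0.032786134 = 0.6427.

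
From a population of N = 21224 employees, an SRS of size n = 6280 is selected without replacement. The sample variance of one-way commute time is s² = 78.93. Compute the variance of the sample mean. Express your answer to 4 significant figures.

Under SRS without replacement, Var(ȳ) = (1 − f)·s²/n with f = n/N = 6280/21224 = 0.29589144.
Var(ȳ) = (1 − 0.29589144)·78.93/6280 = 0.70410856·0.012568471 = 0.0088495682.

0.008850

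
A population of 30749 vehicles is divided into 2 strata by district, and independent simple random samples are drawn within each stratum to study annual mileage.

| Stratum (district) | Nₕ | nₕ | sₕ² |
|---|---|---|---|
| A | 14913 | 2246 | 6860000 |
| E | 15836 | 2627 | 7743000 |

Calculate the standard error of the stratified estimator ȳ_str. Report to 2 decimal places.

Var(ȳ_str) = Σₕ Wₕ²(1 − fₕ)sₕ²/nₕ with Wₕ = Nₕ/N, N = 30749.
A: Wₕ = 0.48499138; term = 0.48499138²·(1 − 0.15060685)·6860000/2246 = 610.22663.
E: Wₕ = 0.51500862; term = 0.51500862²·(1 − 0.16588785)·7743000/2627 = 652.08262.
Sum = 1262.3093.
SE = √(1262.3093) = 35.53.

35.53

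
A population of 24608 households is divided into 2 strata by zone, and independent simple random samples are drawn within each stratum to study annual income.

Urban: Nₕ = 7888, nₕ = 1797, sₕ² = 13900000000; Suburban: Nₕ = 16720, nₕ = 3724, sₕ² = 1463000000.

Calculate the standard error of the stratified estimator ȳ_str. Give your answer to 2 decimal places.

Var(ȳ_str) = Σₕ Wₕ²(1 − fₕ)sₕ²/nₕ with Wₕ = Nₕ/N, N = 24608.
Urban: Wₕ = 0.32054616; term = 0.32054616²·(1 − 0.22781440)·13900000000/1797 = 613719.03.
Suburban: Wₕ = 0.67945384; term = 0.67945384²·(1 − 0.22272727)·1463000000/3724 = 140970.42.
Sum = 754689.45.
SE = √(754689.45) = 868.73.

868.73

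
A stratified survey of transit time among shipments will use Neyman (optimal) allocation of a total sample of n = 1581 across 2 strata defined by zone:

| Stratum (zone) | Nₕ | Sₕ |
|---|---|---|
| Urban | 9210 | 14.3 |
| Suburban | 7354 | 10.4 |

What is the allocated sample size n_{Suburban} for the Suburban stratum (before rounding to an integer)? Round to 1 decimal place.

580.8

Neyman allocation: nₕ = n·NₕSₕ / Σⱼ NⱼSⱼ.
Σ NⱼSⱼ = 9210·14.3 + 7354·10.4 = 208184.6.
n_{Suburban} = 1581·7354·10.4 / 208184.6 = 580.8.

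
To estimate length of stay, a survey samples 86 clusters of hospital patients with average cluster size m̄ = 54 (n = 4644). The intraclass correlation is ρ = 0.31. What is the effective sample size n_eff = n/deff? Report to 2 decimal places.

deff = 1 + (54 − 1)·0.31 = 1 + 16.43 = 17.43.
n_eff = 4644 / 17.43 = 266.44.

266.44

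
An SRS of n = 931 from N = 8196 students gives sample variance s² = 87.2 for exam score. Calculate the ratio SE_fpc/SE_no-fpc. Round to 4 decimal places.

f = n/N = 931/8196 = 0.11359200.
SE_no-fpc = √(s²/n) = 0.30604367; SE_fpc = √((1−f)s²/n) = 0.2881378.
Ratio = √(1−f) = 0.94149243.

0.9415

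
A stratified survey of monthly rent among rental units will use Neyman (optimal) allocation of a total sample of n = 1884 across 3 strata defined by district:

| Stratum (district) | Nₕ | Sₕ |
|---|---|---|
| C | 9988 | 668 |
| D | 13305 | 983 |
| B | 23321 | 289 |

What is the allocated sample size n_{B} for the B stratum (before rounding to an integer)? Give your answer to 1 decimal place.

Neyman allocation: nₕ = n·NₕSₕ / Σⱼ NⱼSⱼ.
Σ NⱼSⱼ = 9988·668 + 13305·983 + 23321·289 = 2.6490568 × 10^7.
n_{B} = 1884·23321·289 / (2.6490568 × 10^7) = 479.3.

479.3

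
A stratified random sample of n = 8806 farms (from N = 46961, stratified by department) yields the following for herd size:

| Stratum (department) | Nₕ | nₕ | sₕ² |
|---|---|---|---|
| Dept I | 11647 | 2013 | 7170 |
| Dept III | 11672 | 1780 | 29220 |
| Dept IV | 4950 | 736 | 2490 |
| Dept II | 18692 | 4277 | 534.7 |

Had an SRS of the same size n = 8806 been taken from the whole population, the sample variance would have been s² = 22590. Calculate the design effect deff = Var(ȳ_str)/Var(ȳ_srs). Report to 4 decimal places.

0.5220

Var(ȳ_str) = Σ Wₕ²(1−fₕ)sₕ²/nₕ with Wₕ = Nₕ/46961:
  Dept I: (11647/46961)²·(1−2013/11647)·7170/2013 = 0.18122638
  Dept III: (11672/46961)²·(1−1780/11672)·29220/1780 = 0.85943873
  Dept IV: (4950/46961)²·(1−736/4950)·2490/736 = 0.03199975
  Dept II: (18692/46961)²·(1−4277/18692)·534.7/4277 = 0.015274489
  → Var(ȳ_str) = 1.0879393.
Var(ȳ_srs) = (1 − 8806/46961)·22590/8806 = 2.0842589.
deff = 1.0879393 / 2.0842589 = 0.5220.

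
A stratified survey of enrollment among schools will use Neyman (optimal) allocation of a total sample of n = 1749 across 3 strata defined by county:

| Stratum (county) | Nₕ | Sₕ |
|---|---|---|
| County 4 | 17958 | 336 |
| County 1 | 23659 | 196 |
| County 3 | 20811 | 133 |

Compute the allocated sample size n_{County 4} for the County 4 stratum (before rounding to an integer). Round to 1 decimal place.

785.3

Neyman allocation: nₕ = n·NₕSₕ / Σⱼ NⱼSⱼ.
Σ NⱼSⱼ = 17958·336 + 23659·196 + 20811·133 = 1.3438915 × 10^7.
n_{County 4} = 1749·17958·336 / (1.3438915 × 10^7) = 785.3.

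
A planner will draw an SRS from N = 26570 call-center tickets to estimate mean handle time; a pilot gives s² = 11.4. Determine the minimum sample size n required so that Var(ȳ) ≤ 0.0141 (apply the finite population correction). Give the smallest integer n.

785

Without fpc, n₀ = s²/D = 11.4/0.0141 = 808.5106.
With fpc, (1 − n/N)·s²/n ≤ D requires n ≥ n₀/(1 + n₀/N) = 808.5106/(1 + 808.5106/26570) = 784.6346.
Rounding up, n = 785.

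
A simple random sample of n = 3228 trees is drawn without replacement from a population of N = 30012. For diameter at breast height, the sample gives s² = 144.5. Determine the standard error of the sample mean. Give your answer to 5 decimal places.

0.19987

Under SRS without replacement, Var(ȳ) = (1 − f)·s²/n with f = n/N = 3228/30012 = 0.10755698.
Var(ȳ) = (1 − 0.10755698)·144.5/3228 = 0.89244302·0.04476456 = 0.039949819.
SE(ȳ) = √(0.039949819) = 0.19987.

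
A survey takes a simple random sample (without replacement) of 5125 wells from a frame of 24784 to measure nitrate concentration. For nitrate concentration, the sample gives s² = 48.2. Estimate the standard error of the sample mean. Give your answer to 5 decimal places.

0.08637

Under SRS without replacement, Var(ȳ) = (1 − f)·s²/n with f = n/N = 5125/24784 = 0.20678664.
Var(ȳ) = (1 − 0.20678664)·48.2/5125 = 0.79321336·0.009404878 = 0.007460075.
SE(ȳ) = √(0.007460075) = 0.08637.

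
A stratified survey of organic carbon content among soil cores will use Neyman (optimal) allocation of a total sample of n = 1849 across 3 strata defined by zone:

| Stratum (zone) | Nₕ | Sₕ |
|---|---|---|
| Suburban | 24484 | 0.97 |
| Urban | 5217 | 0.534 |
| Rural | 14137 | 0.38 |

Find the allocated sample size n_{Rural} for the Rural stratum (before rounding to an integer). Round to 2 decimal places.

Neyman allocation: nₕ = n·NₕSₕ / Σⱼ NⱼSⱼ.
Σ NⱼSⱼ = 24484·0.97 + 5217·0.534 + 14137·0.38 = 31907.418.
n_{Rural} = 1849·14137·0.38 / 31907.418 = 311.31.

311.31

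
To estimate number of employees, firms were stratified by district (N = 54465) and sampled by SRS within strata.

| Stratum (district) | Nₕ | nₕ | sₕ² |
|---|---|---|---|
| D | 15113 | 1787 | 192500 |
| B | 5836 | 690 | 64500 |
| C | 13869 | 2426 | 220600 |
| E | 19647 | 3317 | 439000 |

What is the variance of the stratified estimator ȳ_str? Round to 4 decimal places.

27.4388

Var(ȳ_str) = Σₕ Wₕ²(1 − fₕ)sₕ²/nₕ with Wₕ = Nₕ/N, N = 54465.
D: Wₕ = 0.27748095; term = 0.27748095²·(1 − 0.11824257)·192500/1787 = 7.3134392.
B: Wₕ = 0.10715138; term = 0.10715138²·(1 − 0.11823167)·64500/690 = 0.94636936.
C: Wₕ = 0.25464059; term = 0.25464059²·(1 − 0.17492249)·220600/2426 = 4.8647972.
E: Wₕ = 0.36072707; term = 0.36072707²·(1 − 0.16882985)·439000/3317 = 14.31418.
Sum = 27.438786.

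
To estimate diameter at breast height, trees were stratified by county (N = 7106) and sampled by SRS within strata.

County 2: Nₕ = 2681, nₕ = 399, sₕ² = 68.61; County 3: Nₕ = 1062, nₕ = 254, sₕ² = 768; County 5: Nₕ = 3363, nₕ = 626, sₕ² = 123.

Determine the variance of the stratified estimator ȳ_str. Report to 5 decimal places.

0.10803

Var(ȳ_str) = Σₕ Wₕ²(1 − fₕ)sₕ²/nₕ with Wₕ = Nₕ/N, N = 7106.
County 2: Wₕ = 0.37728680; term = 0.37728680²·(1 − 0.14882507)·68.61/399 = 0.020834188.
County 3: Wₕ = 0.14945117; term = 0.14945117²·(1 − 0.23917137)·768/254 = 0.051382233.
County 5: Wₕ = 0.47326203; term = 0.47326203²·(1 − 0.18614332)·123/626 = 0.035816409.
Sum = 0.10803283.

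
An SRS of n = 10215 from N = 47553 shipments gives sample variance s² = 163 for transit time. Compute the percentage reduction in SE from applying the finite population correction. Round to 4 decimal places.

11.3892

f = n/N = 10215/47553 = 0.21481295.
SE_no-fpc = √(s²/n) = 0.12632073; SE_fpc = √((1−f)s²/n) = 0.11193378.
Ratio = √(1−f) = 0.88610781. Reduction = 100·(1 − 0.88610781) = 11.3892%.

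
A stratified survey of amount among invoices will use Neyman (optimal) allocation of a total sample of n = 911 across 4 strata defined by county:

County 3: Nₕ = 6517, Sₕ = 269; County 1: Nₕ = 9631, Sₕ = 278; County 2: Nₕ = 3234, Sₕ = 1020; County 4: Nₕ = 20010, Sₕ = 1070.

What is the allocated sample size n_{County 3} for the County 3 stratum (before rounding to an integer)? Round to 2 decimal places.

Neyman allocation: nₕ = n·NₕSₕ / Σⱼ NⱼSⱼ.
Σ NⱼSⱼ = 6517·269 + 9631·278 + 3234·1020 + 20010·1070 = 2.9139871 × 10^7.
n_{County 3} = 911·6517·269 / (2.9139871 × 10^7) = 54.81.

54.81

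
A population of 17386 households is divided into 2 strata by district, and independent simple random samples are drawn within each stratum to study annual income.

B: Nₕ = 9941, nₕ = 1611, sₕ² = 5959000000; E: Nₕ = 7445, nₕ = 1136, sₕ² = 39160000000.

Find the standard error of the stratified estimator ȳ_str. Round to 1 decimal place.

2523.9

Var(ȳ_str) = Σₕ Wₕ²(1 − fₕ)sₕ²/nₕ with Wₕ = Nₕ/N, N = 17386.
B: Wₕ = 0.57178189; term = 0.57178189²·(1 − 0.16205613)·5959000000/1611 = 1.0133362 × 10^6.
E: Wₕ = 0.42821811; term = 0.42821811²·(1 − 0.15258563)·39160000000/1136 = 5.3566125 × 10^6.
Sum = 6.3699487 × 10^6.
SE = √(6.3699487 × 10^6) = 2523.9.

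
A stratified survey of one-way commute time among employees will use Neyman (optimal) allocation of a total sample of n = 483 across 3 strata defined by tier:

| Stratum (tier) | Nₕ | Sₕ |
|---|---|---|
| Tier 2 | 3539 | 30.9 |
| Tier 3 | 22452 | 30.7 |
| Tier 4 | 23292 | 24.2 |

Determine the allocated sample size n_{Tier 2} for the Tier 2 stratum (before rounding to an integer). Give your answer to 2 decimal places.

38.77

Neyman allocation: nₕ = n·NₕSₕ / Σⱼ NⱼSⱼ.
Σ NⱼSⱼ = 3539·30.9 + 22452·30.7 + 23292·24.2 = 1.3622979 × 10^6.
n_{Tier 2} = 483·3539·30.9 / (1.3622979 × 10^6) = 38.77.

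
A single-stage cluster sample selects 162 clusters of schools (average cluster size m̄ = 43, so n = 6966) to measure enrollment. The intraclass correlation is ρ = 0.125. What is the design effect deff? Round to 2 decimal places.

deff = 1 + (43 − 1)·0.125 = 1 + 5.25 = 6.25.

6.25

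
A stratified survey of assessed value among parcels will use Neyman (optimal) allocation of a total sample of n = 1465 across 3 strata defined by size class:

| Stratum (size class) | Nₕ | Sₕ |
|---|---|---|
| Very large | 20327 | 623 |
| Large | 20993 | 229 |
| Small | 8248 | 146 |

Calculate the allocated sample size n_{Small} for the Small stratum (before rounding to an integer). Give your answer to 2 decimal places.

94.47

Neyman allocation: nₕ = n·NₕSₕ / Σⱼ NⱼSⱼ.
Σ NⱼSⱼ = 20327·623 + 20993·229 + 8248·146 = 1.8675326 × 10^7.
n_{Small} = 1465·8248·146 / (1.8675326 × 10^7) = 94.47.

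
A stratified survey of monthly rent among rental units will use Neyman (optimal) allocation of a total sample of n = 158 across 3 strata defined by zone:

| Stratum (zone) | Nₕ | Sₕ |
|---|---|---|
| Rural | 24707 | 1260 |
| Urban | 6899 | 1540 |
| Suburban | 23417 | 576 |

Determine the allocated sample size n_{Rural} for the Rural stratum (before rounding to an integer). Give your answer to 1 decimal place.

89.0

Neyman allocation: nₕ = n·NₕSₕ / Σⱼ NⱼSⱼ.
Σ NⱼSⱼ = 24707·1260 + 6899·1540 + 23417·576 = 5.5243472 × 10^7.
n_{Rural} = 158·24707·1260 / (5.5243472 × 10^7) = 89.0.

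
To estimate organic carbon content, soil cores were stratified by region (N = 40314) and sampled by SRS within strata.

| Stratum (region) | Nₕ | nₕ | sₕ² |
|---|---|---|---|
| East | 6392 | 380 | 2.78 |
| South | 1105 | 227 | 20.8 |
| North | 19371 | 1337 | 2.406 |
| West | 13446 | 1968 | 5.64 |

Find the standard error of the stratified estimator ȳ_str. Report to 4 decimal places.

Var(ȳ_str) = Σₕ Wₕ²(1 − fₕ)sₕ²/nₕ with Wₕ = Nₕ/N, N = 40314.
East: Wₕ = 0.15855534; term = 0.15855534²·(1 − 0.05944931)·2.78/380 = 1.7298369 × 10^-4.
South: Wₕ = 0.02740983; term = 0.02740983²·(1 − 0.20542986)·20.8/227 = 5.4699391 × 10^-5.
North: Wₕ = 0.48050305; term = 0.48050305²·(1 − 0.06902070)·2.406/1337 = 3.8680897 × 10^-4.
West: Wₕ = 0.33353178; term = 0.33353178²·(1 − 0.14636323)·5.64/1968 = 2.7214575 × 10^-4.
Sum = 8.866378 × 10^-4.
SE = √(8.866378 × 10^-4) = 0.0298.

0.0298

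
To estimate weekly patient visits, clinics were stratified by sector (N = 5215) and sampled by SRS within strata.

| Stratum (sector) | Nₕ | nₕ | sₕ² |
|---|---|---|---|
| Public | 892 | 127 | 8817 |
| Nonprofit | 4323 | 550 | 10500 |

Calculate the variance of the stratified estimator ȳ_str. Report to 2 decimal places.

13.19

Var(ȳ_str) = Σₕ Wₕ²(1 − fₕ)sₕ²/nₕ with Wₕ = Nₕ/N, N = 5215.
Public: Wₕ = 0.17104506; term = 0.17104506²·(1 − 0.14237668)·8817/127 = 1.7419464.
Nonprofit: Wₕ = 0.82895494; term = 0.82895494²·(1 − 0.12722646)·10500/550 = 11.449592.
Sum = 13.191538.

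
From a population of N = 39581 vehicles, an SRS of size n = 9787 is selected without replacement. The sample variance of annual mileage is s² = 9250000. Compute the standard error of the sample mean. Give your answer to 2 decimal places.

Under SRS without replacement, Var(ȳ) = (1 − f)·s²/n with f = n/N = 9787/39581 = 0.24726510.
Var(ȳ) = (1 − 0.24726510)·9250000/9787 = 0.75273490·945.1313 = 711.43331.
SE(ȳ) = √(711.43331) = 26.67.

26.67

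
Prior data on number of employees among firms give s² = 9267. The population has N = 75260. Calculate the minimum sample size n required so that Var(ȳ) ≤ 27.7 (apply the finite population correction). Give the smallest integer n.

334

Without fpc, n₀ = s²/D = 9267/27.7 = 334.5487.
With fpc, (1 − n/N)·s²/n ≤ D requires n ≥ n₀/(1 + n₀/N) = 334.5487/(1 + 334.5487/75260) = 333.0681.
Rounding up, n = 334.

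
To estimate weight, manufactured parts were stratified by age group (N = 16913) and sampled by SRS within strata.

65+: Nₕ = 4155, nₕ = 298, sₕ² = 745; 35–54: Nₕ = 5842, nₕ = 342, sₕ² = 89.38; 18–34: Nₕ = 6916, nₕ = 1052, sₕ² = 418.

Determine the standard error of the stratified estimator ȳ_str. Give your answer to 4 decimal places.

Var(ȳ_str) = Σₕ Wₕ²(1 − fₕ)sₕ²/nₕ with Wₕ = Nₕ/N, N = 16913.
65+: Wₕ = 0.24566901; term = 0.24566901²·(1 − 0.07172082)·745/298 = 0.1400617.
35–54: Wₕ = 0.34541477; term = 0.34541477²·(1 − 0.05854160)·89.38/342 = 0.029356021.
18–34: Wₕ = 0.40891622; term = 0.40891622²·(1 − 0.15211105)·418/1052 = 0.056333689.
Sum = 0.22575141.
SE = √(0.22575141) = 0.4751.

0.4751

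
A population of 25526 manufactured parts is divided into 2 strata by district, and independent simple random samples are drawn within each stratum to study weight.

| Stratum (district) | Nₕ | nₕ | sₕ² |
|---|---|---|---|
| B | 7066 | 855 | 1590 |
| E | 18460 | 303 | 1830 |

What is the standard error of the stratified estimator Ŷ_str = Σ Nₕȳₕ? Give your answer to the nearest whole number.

45891

Var(Ŷ_str) = Σₕ Nₕ²(1 − fₕ)sₕ²/nₕ.
B: 7066²·(1 − 855/7066)·1590/855 = 8.1614283 × 10^7.
E: 18460²·(1 − 303/18460)·1830/303 = 2.0243437 × 10^9.
Sum = 2.105958 × 10^9.
SE = √(2.105958 × 10^9) = 45891.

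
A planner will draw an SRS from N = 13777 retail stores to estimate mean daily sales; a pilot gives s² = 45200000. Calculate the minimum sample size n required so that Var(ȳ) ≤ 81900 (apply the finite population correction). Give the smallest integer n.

Without fpc, n₀ = s²/D = 45200000/81900 = 551.8926.
With fpc, (1 − n/N)·s²/n ≤ D requires n ≥ n₀/(1 + n₀/N) = 551.8926/(1 + 551.8926/13777) = 530.6359.
Rounding up, n = 531.

531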